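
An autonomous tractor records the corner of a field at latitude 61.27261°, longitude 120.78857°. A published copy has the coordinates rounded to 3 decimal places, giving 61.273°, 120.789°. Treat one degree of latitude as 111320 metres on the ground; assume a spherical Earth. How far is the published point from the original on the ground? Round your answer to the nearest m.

49 m

The latitude changed by -0.00039° and the longitude by -0.00043°.
North–south shift: -0.00039 × 111320 = -43.4148 m.
E–W at 61.273°: -0.00043° × 111320 × cos 61.273° = -0.00043 × 111320 × 0.4806 ≈ -23.0069 m.
Combined displacement = (43.4148² + 23.0069²)^½ ≈ 49.1341 m.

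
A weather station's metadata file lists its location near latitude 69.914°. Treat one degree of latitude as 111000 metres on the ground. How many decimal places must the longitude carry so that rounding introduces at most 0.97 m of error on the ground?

5 decimal places

At 69.914° one degree of longitude covers 111000 × cos 69.914° ≈ 111000 × 0.3434 ≈ 38120.8 m.
N decimal places → at most half a unit in the last place, 0.5 × 10⁻ᴺ° = 38120.8/2 × 10⁻ᴺ m.
Setting 19060.4 × 10⁻ᴺ ≤ 0.97 gives 10ᴺ ≥ 1.965e+04, i.e. N ≥ 4.29.
So 5 decimal places suffice (0.191 m); 4 would allow up to 1.91 m.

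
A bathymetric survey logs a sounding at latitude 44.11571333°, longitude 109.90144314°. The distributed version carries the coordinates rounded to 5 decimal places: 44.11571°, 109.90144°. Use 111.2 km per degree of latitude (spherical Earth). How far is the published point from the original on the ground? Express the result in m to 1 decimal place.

0.4 m

Δlat = 44.11571333 − 44.11571 = +0.00000333°; Δlon = 109.90144314 − 109.90144 = +0.00000314°.
N–S: 0.00000333° × 111200 m/° = 0.370296 m.
E–W at 44.1157°: 0.00000314° × 111200 × cos 44.1157° = 0.00000314 × 111200 × 0.7179 ≈ 0.25068 m.
Combined displacement = (0.370296² + 0.25068²)^½ ≈ 0.447168 m.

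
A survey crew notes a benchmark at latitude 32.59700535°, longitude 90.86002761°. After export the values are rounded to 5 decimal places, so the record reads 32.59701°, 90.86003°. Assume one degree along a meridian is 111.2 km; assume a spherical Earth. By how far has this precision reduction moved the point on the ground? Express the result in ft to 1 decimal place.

1.8 ft

Δlat = 32.59700535 − 32.59701 = -0.00000465°; Δlon = 90.86002761 − 90.86003 = -0.00000239°.
N–S: -0.00000465° × 111200 m/° = -0.51708 m.
E–W at 32.597°: -0.00000239° × 111200 × cos 32.597° = -0.00000239 × 111200 × 0.8425 ≈ -0.223904 m.
Combined displacement = (0.51708² + 0.223904²)^½ ≈ 0.563476 m.
In feet: 0.563476 m ÷ 0.3048 ≈ 1.8487 ft.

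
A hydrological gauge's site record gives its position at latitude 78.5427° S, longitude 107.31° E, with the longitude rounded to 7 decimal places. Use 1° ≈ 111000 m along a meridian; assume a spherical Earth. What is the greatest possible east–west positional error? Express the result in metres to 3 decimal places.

Rounding to 7 decimal places leaves the longitude within ±5e-08° of the true value.
Parallels shrink by cos φ, so at 78.5427° a degree of longitude is 111000 × 0.1986 ≈ 22048.8 m.
Maximum E–W displacement: 5e-08 × 22048.8 = 0.00110244 m.

0.001 metres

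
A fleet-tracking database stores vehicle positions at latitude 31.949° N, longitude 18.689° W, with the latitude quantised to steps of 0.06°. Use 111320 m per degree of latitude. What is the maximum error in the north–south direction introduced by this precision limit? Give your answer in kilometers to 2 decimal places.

3.34 kilometers

With a 0.06° grid the true value lies within half a step, ±0.06°/2 = ±0.03°, of the stored one.
Along the meridian that is 0.03° × 111320 m/° = 3339.6 m.
That is 3339.6 m = 3.3396 km.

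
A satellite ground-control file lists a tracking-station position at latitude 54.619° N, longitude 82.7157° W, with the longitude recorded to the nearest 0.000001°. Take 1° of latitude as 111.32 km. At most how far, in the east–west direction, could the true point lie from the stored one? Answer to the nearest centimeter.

Rounding to 6 decimal places leaves the longitude within ±5e-07° of the true value.
At latitude 54.619° a degree of longitude spans 111320 m × cos 54.619° = 111320 × 0.5790 ≈ 64455.5 m.
Maximum E–W displacement: 5e-07 × 64455.5 = 0.0322277 m.
That is 0.0322277 m = 3.2228 cm.

3 centimeters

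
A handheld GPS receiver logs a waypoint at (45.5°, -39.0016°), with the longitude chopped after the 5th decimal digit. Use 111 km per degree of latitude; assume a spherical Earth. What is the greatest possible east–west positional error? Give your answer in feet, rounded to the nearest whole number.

3 feet

Truncating at 5 decimal places can drop up to a full unit in the last place, so the longitude may be off by as much as 1e-05°.
At latitude 45.5° a degree of longitude spans 111000 m × cos 45.5° = 111000 × 0.7009 ≈ 77800.9 m.
East–west error: 1e-05° × 77800.9 m/° ≈ 0.778009 m.
In feet: 0.778009 m ÷ 0.3048 ≈ 2.5525 ft.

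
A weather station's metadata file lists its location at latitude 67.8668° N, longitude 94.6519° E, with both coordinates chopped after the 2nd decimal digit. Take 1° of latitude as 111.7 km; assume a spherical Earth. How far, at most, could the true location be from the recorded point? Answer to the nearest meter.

Truncating at 2 decimal places can drop up to a full unit in the last place, so each coordinate may be off by as much as 0.01°.
North–south component: 0.01° × 111700 = 1117 m.
Longitude error → 0.01 × 111700 × cos 67.8668° = 0.01 × 111700 × 0.3768 ≈ 420.842 m.
Combining orthogonally: (1117² + 420.842²)^½ ≈ 1193.65 m.

1194 meters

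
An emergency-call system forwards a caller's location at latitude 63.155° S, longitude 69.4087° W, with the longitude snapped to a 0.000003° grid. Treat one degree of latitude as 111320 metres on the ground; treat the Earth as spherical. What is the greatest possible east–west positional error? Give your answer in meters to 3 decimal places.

With a 0.000003° grid the true value lies within half a step, ±0.000003°/2 = ±1.5e-06°, of the stored one.
Parallels shrink by cos φ, so at 63.155° a degree of longitude is 111320 × 0.4516 ≈ 50269.7 m.
East–west error: 1.5e-06° × 50269.7 m/° ≈ 0.0754046 m.

0.075 meters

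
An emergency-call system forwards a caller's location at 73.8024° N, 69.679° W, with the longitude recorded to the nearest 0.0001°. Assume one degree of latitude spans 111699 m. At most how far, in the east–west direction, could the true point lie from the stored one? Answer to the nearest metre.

2 metres

Rounding to 4 decimal places leaves the longitude within ±5e-05° of the true value.
Parallels shrink by cos φ, so at 73.8024° a degree of longitude is 111699 × 0.2790 ≈ 31158.5 m.
Maximum E–W displacement: 5e-05 × 31158.5 = 1.55793 m.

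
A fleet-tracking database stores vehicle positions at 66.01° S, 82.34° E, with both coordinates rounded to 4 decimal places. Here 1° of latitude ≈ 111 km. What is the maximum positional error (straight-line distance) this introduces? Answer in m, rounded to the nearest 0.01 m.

Rounding to 4 decimal places leaves each coordinate within ±5e-05° of the true value.
N–S: 5e-05° × 111000 m/° = 5.55 m.
East–west component at 66.01°: 5e-05° × 111000 × cos 66.01° ≈ 5e-05 × 45130.1 ≈ 2.2565 m.
The two errors are perpendicular, so the maximum displacement is √(5.55² + 2.2565²) ≈ 5.99119 m.

5.99 m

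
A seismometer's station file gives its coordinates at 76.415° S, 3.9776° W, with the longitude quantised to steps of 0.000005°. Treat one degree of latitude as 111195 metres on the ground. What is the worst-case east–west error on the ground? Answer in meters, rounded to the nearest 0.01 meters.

With a 0.000005° grid the true value lies within half a step, ±0.000005°/2 = ±2.5e-06°, of the stored one.
One degree of longitude at 76.415° is 111195 × cos 76.415° ≈ 111195 × 0.2349 = 26118.3 m.
East–west error: 2.5e-06° × 26118.3 m/° ≈ 0.0652958 m.

0.07 meters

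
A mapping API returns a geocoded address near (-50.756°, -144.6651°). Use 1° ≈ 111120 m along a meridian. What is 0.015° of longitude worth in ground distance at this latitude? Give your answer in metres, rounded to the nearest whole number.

0.015° of longitude at 50.756° is 0.015 × 111120 × cos 50.756° ≈ 0.015 × 70297.2 = 1054.46 m.

1054 metres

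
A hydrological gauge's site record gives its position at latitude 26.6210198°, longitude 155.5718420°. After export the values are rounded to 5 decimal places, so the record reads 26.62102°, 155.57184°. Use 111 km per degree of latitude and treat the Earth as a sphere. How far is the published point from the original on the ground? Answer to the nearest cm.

Δlat = 26.6210198 − 26.62102 = -0.0000002°; Δlon = 155.5718420 − 155.57184 = +0.0000020°.
North–south shift: -0.0000002 × 111000 = -0.0222 m.
E–W at 26.621°: 0.0000020° × 111000 × cos 26.621° = 0.0000020 × 111000 × 0.8940 ≈ 0.198466 m.
Distance: √(0.0222² + 0.198466²) ≈ 0.199704 m.
That is 0.199704 m = 19.97 cm.

20 cm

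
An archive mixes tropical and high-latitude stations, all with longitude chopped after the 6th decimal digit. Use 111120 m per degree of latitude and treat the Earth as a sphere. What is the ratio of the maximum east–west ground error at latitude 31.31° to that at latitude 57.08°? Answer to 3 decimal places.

Truncating at 6 decimal places can drop up to a full unit in the last place, so the longitude may be off by as much as 1e-06°.
Error at 31.31° = 1e-06° × 111120 × cos 31.31° ≈ 0.11112 × 0.8544 = 0.094937 m.
Error at 57.08° = 1e-06° × 111120 × cos 57.08° ≈ 0.11112 × 0.5435 = 0.06039 m.
The ratio reduces to cos 31.31° / cos 57.08° = 0.8544/0.5435 ≈ 1.5721.

1.572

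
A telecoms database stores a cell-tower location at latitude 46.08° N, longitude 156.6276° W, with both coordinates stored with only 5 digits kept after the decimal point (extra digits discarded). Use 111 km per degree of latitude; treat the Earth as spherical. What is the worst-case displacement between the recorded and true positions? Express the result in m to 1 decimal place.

Truncating at 5 decimal places can drop up to a full unit in the last place, so each coordinate may be off by as much as 1e-05°.
N–S: 1e-05° × 111000 m/° = 1.11 m.
East–west component at 46.08°: 1e-05° × 111000 × cos 46.08° ≈ 1e-05 × 76995.5 ≈ 0.769955 m.
Worst case both components are at the extreme and orthogonal: √(1.11² + 0.769955²) ≈ 1.3509 m.

1.4 m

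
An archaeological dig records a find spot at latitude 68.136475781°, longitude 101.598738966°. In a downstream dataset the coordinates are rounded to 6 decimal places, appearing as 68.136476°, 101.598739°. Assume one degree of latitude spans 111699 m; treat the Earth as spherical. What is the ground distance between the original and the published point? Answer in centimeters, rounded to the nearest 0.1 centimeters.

2.5 centimeters

The latitude changed by -0.000000219° and the longitude by -0.000000034°.
N–S: -0.000000219° × 111699 m/° = -0.0244621 m.
East–west at this latitude: -0.000000034° × 111699 × cos 68.1365° ≈ -0.000000034 × 41596.4 = -0.00141428 m.
Hypotenuse of the two orthogonal shifts: √(0.0244621² + 0.00141428²) = 0.0245029 m.
That is 0.0245029 m = 2.4503 cm.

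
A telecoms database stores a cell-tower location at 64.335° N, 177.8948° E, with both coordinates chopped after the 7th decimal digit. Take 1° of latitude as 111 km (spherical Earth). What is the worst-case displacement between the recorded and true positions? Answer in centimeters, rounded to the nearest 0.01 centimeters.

Truncating at 7 decimal places can drop up to a full unit in the last place, so each coordinate may be off by as much as 1e-07°.
North–south component: 1e-07° × 111000 = 0.0111 m.
East–west component at 64.335°: 1e-07° × 111000 × cos 64.335° ≈ 1e-07 × 48075.1 ≈ 0.00480751 m.
The two errors are perpendicular, so the maximum displacement is √(0.0111² + 0.00480751²) ≈ 0.0120964 m.
That is 0.0120964 m = 1.2096 cm.

1.21 centimeters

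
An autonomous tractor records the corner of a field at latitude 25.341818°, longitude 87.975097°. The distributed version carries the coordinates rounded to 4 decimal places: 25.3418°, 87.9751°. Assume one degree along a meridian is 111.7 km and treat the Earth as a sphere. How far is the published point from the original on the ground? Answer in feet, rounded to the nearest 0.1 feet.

Δlat = 25.341818 − 25.3418 = +0.000018°; Δlon = 87.975097 − 87.9751 = -0.000003°.
N–S: 0.000018° × 111700 m/° = 2.0106 m.
E–W at 25.3418°: -0.000003° × 111700 × cos 25.3418° = -0.000003 × 111700 × 0.9038 ≈ -0.302854 m.
Combined displacement = (2.0106² + 0.302854²)^½ ≈ 2.03328 m.
Converting: 2.03328 m × 3.2808 ft/m ≈ 6.6709 ft.

6.7 feet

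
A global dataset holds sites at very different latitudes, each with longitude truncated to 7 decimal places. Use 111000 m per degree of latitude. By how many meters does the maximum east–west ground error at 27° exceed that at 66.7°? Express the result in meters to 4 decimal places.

Truncating at 7 decimal places can drop up to a full unit in the last place, so the longitude may be off by as much as 1e-07°.
At 27°: 1e-07° × 111000 × cos 27° = 1e-07 × 111000 × 0.8910 ≈ 0.0098902 m.
At 66.7°: 1e-07° × 111000 × cos 66.7° = 1e-07 × 111000 × 0.3955 ≈ 0.0043906 m.
So the lower-latitude error exceeds the higher by 0.0098902 − 0.0043906 = 0.0054996 m.

0.0055 meters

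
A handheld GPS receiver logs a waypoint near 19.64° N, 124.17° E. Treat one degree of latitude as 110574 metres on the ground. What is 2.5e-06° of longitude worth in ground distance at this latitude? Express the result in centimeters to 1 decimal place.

26.0 centimeters

At 19.64° a degree of longitude is 110574 × cos 19.64° ≈ 104141 m, so 2.5e-06° corresponds to 0.260353 m.
That is 0.260353 m = 26.035 cm.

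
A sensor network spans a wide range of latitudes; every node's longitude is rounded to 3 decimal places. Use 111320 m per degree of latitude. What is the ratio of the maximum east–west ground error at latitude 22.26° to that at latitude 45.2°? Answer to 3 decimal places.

Rounding to 3 decimal places leaves the longitude within ±0.0005° of the true value.
At 22.26°: 0.0005° × 111320 × cos 22.26° = 0.0005 × 111320 × 0.9255 ≈ 51.512 m.
Error at 45.2° = 0.0005° × 111320 × cos 45.2° ≈ 55.66 × 0.7046 = 39.22 m.
Ratio: 51.512 / 39.22 = cos 22.26° / cos 45.2° ≈ 1.3134.

1.313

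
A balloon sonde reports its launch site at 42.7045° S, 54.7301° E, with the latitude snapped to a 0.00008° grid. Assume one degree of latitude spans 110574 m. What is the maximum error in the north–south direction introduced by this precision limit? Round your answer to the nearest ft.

With a 0.00008° grid the true value lies within half a step, ±0.00008°/2 = ±4e-05°, of the stored one.
Along the meridian that is 4e-05° × 110574 m/° = 4.42296 m.
In feet: 4.42296 m ÷ 0.3048 ≈ 14.511 ft.

15 ft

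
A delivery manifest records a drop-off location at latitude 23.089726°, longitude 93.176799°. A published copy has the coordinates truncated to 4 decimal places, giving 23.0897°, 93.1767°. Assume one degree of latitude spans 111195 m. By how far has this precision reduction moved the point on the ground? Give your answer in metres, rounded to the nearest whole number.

Δlat = 23.089726 − 23.0897 = +0.000026°; Δlon = 93.176799 − 93.1767 = +0.000099°.
North–south shift: 0.000026 × 111195 = 2.89107 m.
East–west at this latitude: 0.000099° × 111195 × cos 23.0897° ≈ 0.000099 × 102287 = 10.1265 m.
Combined displacement = (2.89107² + 10.1265²)^½ ≈ 10.5311 m.

11 metres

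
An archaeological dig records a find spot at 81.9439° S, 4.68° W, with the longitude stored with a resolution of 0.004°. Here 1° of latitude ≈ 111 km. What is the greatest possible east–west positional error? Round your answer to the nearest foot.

102 feet

With a 0.004° grid the true value lies within half a step, ±0.004°/2 = ±0.002°, of the stored one.
One degree of longitude at 81.9439° is 111000 × cos 81.9439° ≈ 111000 × 0.1401 = 15555.8 m.
East–west error: 0.002° × 15555.8 m/° ≈ 31.1117 m.
Converting: 31.1117 m × 3.2808 ft/m ≈ 102.07 ft.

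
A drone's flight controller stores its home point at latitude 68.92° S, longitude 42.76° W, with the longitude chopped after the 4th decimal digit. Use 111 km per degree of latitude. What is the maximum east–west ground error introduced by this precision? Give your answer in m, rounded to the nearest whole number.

Truncating at 4 decimal places can drop up to a full unit in the last place, so the longitude may be off by as much as 0.0001°.
At latitude 68.92° a degree of longitude spans 111000 m × cos 68.92° = 111000 × 0.3597 ≈ 39923.5 m.
Maximum E–W displacement: 0.0001 × 39923.5 = 3.99235 m.

4 m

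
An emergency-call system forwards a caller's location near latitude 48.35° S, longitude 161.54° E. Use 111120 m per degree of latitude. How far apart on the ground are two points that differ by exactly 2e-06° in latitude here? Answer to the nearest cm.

Along a meridian 2e-06° is 2e-06 × 111120 = 0.22224 m.
That is 0.22224 m = 22.224 cm.

22 cm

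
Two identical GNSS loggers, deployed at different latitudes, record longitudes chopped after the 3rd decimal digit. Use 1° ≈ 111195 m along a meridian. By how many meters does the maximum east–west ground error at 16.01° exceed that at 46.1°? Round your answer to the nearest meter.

30 meters

Truncating at 3 decimal places can drop up to a full unit in the last place, so the longitude may be off by as much as 0.001°.
Error at 16.01° = 0.001° × 111195 × cos 16.01° ≈ 111.2 × 0.9612 = 106.88 m.
At 46.1°: 0.001° × 111195 × cos 46.1° = 0.001 × 111195 × 0.6934 ≈ 77.103 m.
So the lower-latitude error exceeds the higher by 106.88 − 77.103 = 29.779 m.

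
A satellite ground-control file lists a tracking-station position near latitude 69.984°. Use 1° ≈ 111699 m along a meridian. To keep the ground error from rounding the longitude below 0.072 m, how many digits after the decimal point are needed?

At 69.984° one degree of longitude covers 111699 × cos 69.984° ≈ 111699 × 0.3423 ≈ 38232.6 m.
Rounding to N decimal places gives at most 0.5 × 10⁻ᴺ degrees of error, i.e. 0.5 × 10⁻ᴺ × 38232.6 m.
Setting 19116.3 × 10⁻ᴺ ≤ 0.072 gives 10ᴺ ≥ 2.655e+05, i.e. N ≥ 5.42.
So 6 decimal places suffice (0.0191 m); 5 would allow up to 0.191 m.

6 decimal places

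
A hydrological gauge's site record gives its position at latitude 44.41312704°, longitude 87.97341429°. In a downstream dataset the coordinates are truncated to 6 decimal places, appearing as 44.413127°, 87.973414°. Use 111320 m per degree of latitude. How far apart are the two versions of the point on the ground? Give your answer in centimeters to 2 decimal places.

2.35 centimeters

The latitude changed by +0.00000004° and the longitude by +0.00000029°.
North–south shift: 0.00000004 × 111320 = 0.0044528 m.
East–west at this latitude: 0.00000029° × 111320 × cos 44.4131° ≈ 0.00000029 × 79517.3 = 0.02306 m.
Combined displacement = (0.0044528² + 0.02306²)^½ ≈ 0.023486 m.
That is 0.023486 m = 2.3486 cm.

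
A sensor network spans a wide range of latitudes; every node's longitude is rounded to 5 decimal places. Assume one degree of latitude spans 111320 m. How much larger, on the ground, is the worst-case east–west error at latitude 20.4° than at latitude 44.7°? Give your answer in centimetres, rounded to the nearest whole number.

13 centimetres

Rounding to 5 decimal places leaves the longitude within ±5e-06° of the true value.
At 20.4°: 5e-06° × 111320 × cos 20.4° = 5e-06 × 111320 × 0.9373 ≈ 0.52169 m.
At 44.7°: 5e-06° × 111320 × cos 44.7° = 5e-06 × 111320 × 0.7108 ≈ 0.39563 m.
So the lower-latitude error exceeds the higher by 0.52169 − 0.39563 = 0.12606 m.
That is 0.12606 m = 12.606 cm.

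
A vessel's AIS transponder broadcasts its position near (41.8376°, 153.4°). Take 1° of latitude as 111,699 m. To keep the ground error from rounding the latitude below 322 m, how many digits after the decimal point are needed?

One degree of latitude covers 111699 m.
Rounding to N decimal places gives at most 0.5 × 10⁻ᴺ degrees of error, i.e. 0.5 × 10⁻ᴺ × 111699 m.
Need 0.5 × 111699 × 10⁻ᴺ ≤ 322 → 10⁻ᴺ ≤ 5.765e-03, so N ≥ 2.24.
At 2 places the error can reach 558 m, but 3 places keeps it to 55.8 m.

3 decimal places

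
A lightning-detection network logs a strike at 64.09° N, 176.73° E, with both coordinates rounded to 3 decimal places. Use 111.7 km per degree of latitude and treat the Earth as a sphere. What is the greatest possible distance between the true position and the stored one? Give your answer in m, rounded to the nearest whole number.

Rounding to 3 decimal places leaves each coordinate within ±0.0005° of the true value.
North–south component: 0.0005° × 111700 = 55.85 m.
Longitude error → 0.0005 × 111700 × cos 64.09° = 0.0005 × 111700 × 0.4370 ≈ 24.4041 m.
The two errors are perpendicular, so the maximum displacement is √(55.85² + 24.4041²) ≈ 60.949 m.

61 m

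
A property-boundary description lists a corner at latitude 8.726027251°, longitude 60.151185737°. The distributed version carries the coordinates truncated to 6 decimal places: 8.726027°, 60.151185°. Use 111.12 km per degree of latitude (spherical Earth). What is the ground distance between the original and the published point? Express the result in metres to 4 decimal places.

The latitude changed by +0.000000251° and the longitude by +0.000000737°.
N–S: 0.000000251° × 111120 m/° = 0.0278911 m.
E–W at 8.72603°: 0.000000737° × 111120 × cos 8.72603° = 0.000000737 × 111120 × 0.9884 ≈ 0.0809475 m.
Combined displacement = (0.0278911² + 0.0809475²)^½ ≈ 0.0856178 m.

0.0856 metres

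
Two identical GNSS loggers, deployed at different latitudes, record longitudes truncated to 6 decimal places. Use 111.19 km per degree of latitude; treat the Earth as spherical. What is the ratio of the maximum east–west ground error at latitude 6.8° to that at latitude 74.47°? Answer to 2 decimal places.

Truncating at 6 decimal places can drop up to a full unit in the last place, so the longitude may be off by as much as 1e-06°.
At 6.8°: 1e-06° × 111190 × cos 6.8° = 1e-06 × 111190 × 0.9930 ≈ 0.11041 m.
At 74.47°: 1e-06° × 111190 × cos 74.47° = 1e-06 × 111190 × 0.2677 ≈ 0.02977 m.
Ratio: 0.11041 / 0.02977 = cos 6.8° / cos 74.47° ≈ 3.7087.

3.71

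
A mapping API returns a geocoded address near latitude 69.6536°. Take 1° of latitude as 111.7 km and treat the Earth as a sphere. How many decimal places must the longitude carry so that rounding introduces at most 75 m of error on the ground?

At 69.6536° one degree of longitude covers 111700 × cos 69.6536° ≈ 111700 × 0.3477 ≈ 38837.5 m.
N decimal places → at most half a unit in the last place, 0.5 × 10⁻ᴺ° = 38837.5/2 × 10⁻ᴺ m.
Need 0.5 × 38837.5 × 10⁻ᴺ ≤ 75 → 10⁻ᴺ ≤ 3.862e-03, so N ≥ 2.41.
N = 2 would give 194 m (too coarse); N = 3 gives 19.4 m ≤ 75 m.

3 decimal places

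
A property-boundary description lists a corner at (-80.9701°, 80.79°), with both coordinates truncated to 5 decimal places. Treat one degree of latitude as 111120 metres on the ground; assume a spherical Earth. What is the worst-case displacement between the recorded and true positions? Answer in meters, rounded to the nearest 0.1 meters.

Truncating at 5 decimal places can drop up to a full unit in the last place, so each coordinate may be off by as much as 1e-05°.
Latitude error → 1e-05 × 111120 = 1.1112 m along the meridian.
East–west component at 80.9701°: 1e-05° × 111120 × cos 80.9701° ≈ 1e-05 × 17440.3 ≈ 0.174403 m.
Worst case both components are at the extreme and orthogonal: √(1.1112² + 0.174403²) ≈ 1.1248 m.

1.1 meters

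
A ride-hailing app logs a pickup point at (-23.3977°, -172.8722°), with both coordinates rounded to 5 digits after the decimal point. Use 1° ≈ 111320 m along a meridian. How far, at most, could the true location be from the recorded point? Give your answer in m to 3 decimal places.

Rounding to 5 decimal places leaves each coordinate within ±5e-06° of the true value.
N–S: 5e-06° × 111320 m/° = 0.5566 m.
East–west component at 23.3977°: 5e-06° × 111320 × cos 23.3977° ≈ 5e-06 × 102166 ≈ 0.510831 m.
The two errors are perpendicular, so the maximum displacement is √(0.5566² + 0.510831²) ≈ 0.755481 m.

0.755 m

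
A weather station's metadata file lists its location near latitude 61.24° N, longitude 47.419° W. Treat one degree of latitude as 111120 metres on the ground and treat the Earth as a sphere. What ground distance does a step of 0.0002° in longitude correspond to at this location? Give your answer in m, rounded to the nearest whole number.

0.0002° of longitude at 61.24° is 0.0002 × 111120 × cos 61.24° ≈ 0.0002 × 53464.5 = 10.6929 m.

11 m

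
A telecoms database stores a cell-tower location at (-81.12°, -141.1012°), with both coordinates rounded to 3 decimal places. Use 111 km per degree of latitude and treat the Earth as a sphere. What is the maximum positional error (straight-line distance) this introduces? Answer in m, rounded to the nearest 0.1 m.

56.2 m

Rounding to 3 decimal places leaves each coordinate within ±0.0005° of the true value.
North–south component: 0.0005° × 111000 = 55.5 m.
Longitude error → 0.0005 × 111000 × cos 81.12° = 0.0005 × 111000 × 0.1544 ≈ 8.56729 m.
The two errors are perpendicular, so the maximum displacement is √(55.5² + 8.56729²) ≈ 56.1574 m.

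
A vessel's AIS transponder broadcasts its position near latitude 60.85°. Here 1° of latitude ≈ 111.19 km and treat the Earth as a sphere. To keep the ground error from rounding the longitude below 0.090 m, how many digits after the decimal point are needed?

6 decimal places

At 60.85° one degree of longitude covers 111190 × cos 60.85° ≈ 111190 × 0.4871 ≈ 54160.4 m.
With N decimal places the half-ulp bound is 0.5·10⁻ᴺ°, or 0.5·10⁻ᴺ × 54160.4 m on the ground.
Setting 27080.2 × 10⁻ᴺ ≤ 0.090 gives 10ᴺ ≥ 3.009e+05, i.e. N ≥ 5.48.
So 6 decimal places suffice (0.0271 m); 5 would allow up to 0.271 m.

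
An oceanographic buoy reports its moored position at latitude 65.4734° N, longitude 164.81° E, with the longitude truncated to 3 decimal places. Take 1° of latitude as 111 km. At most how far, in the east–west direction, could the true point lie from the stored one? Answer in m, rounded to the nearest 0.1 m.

46.1 m

Truncating at 3 decimal places can drop up to a full unit in the last place, so the longitude may be off by as much as 0.001°.
At latitude 65.4734° a degree of longitude spans 111000 m × cos 65.4734° = 111000 × 0.4151 ≈ 46077.8 m.
Maximum E–W displacement: 0.001 × 46077.8 = 46.0778 m.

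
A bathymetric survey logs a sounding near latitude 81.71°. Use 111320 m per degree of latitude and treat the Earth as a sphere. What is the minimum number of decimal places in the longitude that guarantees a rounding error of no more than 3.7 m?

At 81.71° one degree of longitude covers 111320 × cos 81.71° ≈ 111320 × 0.1442 ≈ 16050.5 m.
Rounding to N decimal places gives at most 0.5 × 10⁻ᴺ degrees of error, i.e. 0.5 × 10⁻ᴺ × 16050.5 m.
Need 0.5 × 16050.5 × 10⁻ᴺ ≤ 3.7 → 10⁻ᴺ ≤ 4.610e-04, so N ≥ 3.34.
N = 3 would give 8.03 m (too coarse); N = 4 gives 0.803 m ≤ 3.7 m.

4 decimal places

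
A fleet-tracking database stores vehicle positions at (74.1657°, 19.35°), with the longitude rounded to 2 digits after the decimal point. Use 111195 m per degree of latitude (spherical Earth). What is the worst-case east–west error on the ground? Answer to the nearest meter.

Rounding to 2 decimal places leaves the longitude within ±0.005° of the true value.
At latitude 74.1657° a degree of longitude spans 111195 m × cos 74.1657° = 111195 × 0.2729 ≈ 30340.2 m.
East–west error: 0.005° × 30340.2 m/° ≈ 151.701 m.

152 meters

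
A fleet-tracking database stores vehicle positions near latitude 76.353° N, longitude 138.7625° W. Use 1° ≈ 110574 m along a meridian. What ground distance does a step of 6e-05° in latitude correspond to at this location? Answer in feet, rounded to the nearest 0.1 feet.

21.8 feet

6e-05° × 110574 m/° = 6.63444 m.
Converting: 6.63444 m × 3.2808 ft/m ≈ 21.767 ft.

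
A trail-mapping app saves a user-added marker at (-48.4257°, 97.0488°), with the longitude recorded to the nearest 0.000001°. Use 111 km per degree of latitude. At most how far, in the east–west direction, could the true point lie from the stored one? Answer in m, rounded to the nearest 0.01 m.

Rounding to 6 decimal places leaves the longitude within ±5e-07° of the true value.
Parallels shrink by cos φ, so at 48.4257° a degree of longitude is 111000 × 0.6636 ≈ 73658.6 m.
East–west error: 5e-07° × 73658.6 m/° ≈ 0.0368293 m.

0.04 m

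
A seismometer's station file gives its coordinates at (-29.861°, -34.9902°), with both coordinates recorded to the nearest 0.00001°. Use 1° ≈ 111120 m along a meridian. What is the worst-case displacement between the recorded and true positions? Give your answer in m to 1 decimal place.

Rounding to 5 decimal places leaves each coordinate within ±5e-06° of the true value.
N–S: 5e-06° × 111120 m/° = 0.5556 m.
East–west component at 29.861°: 5e-06° × 111120 × cos 29.861° ≈ 5e-06 × 96367.2 ≈ 0.481836 m.
Worst case both components are at the extreme and orthogonal: √(0.5556² + 0.481836²) ≈ 0.73543 m.

0.7 m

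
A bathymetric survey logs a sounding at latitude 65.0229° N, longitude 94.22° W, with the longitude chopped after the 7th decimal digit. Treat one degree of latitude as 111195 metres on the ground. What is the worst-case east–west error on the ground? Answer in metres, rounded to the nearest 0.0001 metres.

Truncating at 7 decimal places can drop up to a full unit in the last place, so the longitude may be off by as much as 1e-07°.
At latitude 65.0229° a degree of longitude spans 111195 m × cos 65.0229° = 111195 × 0.4223 ≈ 46952.8 m.
East–west error: 1e-07° × 46952.8 m/° ≈ 0.00469528 m.

0.0047 metres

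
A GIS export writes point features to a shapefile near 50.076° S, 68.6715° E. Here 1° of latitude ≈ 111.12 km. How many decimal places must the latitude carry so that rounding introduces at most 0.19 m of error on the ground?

One degree of latitude covers 111120 m.
With N decimal places the half-ulp bound is 0.5·10⁻ᴺ°, or 0.5·10⁻ᴺ × 111120 m on the ground.
Setting 55560 × 10⁻ᴺ ≤ 0.19 gives 10ᴺ ≥ 2.924e+05, i.e. N ≥ 5.47.
At 5 places the error can reach 0.556 m, but 6 places keeps it to 0.0556 m.

6 decimal places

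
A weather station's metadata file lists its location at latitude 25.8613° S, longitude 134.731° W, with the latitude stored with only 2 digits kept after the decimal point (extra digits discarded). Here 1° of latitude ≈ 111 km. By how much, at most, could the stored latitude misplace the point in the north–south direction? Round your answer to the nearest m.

Truncating at 2 decimal places can drop up to a full unit in the last place, so the latitude may be off by as much as 0.01°.
Along the meridian that is 0.01° × 111000 m/° = 1110 m.

1110 m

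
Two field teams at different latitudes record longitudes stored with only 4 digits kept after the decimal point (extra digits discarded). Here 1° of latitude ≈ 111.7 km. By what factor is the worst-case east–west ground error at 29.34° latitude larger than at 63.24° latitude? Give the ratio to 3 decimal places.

1.936

Truncating at 4 decimal places can drop up to a full unit in the last place, so the longitude may be off by as much as 0.0001°.
At 29.34°: 0.0001° × 111700 × cos 29.34° = 0.0001 × 111700 × 0.8717 ≈ 9.7372 m.
At 63.24°: 0.0001° × 111700 × cos 63.24° = 0.0001 × 111700 × 0.4503 ≈ 5.0293 m.
Ratio: 9.7372 / 5.0293 = cos 29.34° / cos 63.24° ≈ 1.9361.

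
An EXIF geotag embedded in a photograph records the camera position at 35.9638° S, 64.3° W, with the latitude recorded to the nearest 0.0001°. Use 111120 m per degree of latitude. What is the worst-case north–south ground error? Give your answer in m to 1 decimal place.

Rounding to 4 decimal places leaves the latitude within ±5e-05° of the true value.
So the N–S error is at most 5e-05 × 111120 = 5.556 m.

5.6 m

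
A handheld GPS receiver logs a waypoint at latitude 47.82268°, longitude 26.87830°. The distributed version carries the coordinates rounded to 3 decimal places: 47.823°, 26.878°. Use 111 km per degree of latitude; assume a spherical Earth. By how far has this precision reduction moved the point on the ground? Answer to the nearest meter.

42 meters

Δlat = 47.82268 − 47.823 = -0.00032°; Δlon = 26.87830 − 26.878 = +0.00030°.
N–S: -0.00032° × 111000 m/° = -35.52 m.
East–west at this latitude: 0.00030° × 111000 × cos 47.823° ≈ 0.00030 × 74528 = 22.3584 m.
Distance: √(35.52² + 22.3584²) ≈ 41.971 m.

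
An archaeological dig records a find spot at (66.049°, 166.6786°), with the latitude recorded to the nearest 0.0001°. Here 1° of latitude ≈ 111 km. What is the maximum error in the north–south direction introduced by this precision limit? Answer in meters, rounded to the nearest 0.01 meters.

5.55 meters

Rounding to 4 decimal places leaves the latitude within ±5e-05° of the true value.
North–south distance: 5e-05° × 111000 m/° = 5.55 m.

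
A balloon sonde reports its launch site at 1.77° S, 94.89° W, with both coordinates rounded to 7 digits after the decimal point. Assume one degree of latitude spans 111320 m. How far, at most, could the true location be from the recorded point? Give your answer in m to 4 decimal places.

Rounding to 7 decimal places leaves each coordinate within ±5e-08° of the true value.
North–south component: 5e-08° × 111320 = 0.005566 m.
Longitude error → 5e-08 × 111320 × cos 1.77° = 5e-08 × 111320 × 0.9995 ≈ 0.00556334 m.
Worst case both components are at the extreme and orthogonal: √(0.005566² + 0.00556334²) ≈ 0.00786964 m.

0.0079 m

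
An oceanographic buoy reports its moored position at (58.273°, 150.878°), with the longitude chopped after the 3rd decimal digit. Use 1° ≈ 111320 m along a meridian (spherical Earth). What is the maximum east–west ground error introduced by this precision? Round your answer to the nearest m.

Truncating at 3 decimal places can drop up to a full unit in the last place, so the longitude may be off by as much as 0.001°.
Parallels shrink by cos φ, so at 58.273° a degree of longitude is 111320 × 0.5259 ≈ 58540.1 m.
So at most 0.001° × 58540.1 ≈ 58.5401 m east–west.

59 m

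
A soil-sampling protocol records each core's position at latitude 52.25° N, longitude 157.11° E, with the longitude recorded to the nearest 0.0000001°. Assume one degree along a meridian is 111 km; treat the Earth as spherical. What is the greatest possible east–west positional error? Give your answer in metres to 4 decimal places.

0.0034 metres

Rounding to 7 decimal places leaves the longitude within ±5e-08° of the true value.
Parallels shrink by cos φ, so at 52.25° a degree of longitude is 111000 × 0.6122 ≈ 67956.1 m.
Maximum E–W displacement: 5e-08 × 67956.1 = 0.00339781 m.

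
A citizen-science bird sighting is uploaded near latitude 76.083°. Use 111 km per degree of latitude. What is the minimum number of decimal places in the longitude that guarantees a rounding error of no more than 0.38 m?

At 76.083° one degree of longitude covers 111000 × cos 76.083° ≈ 111000 × 0.2405 ≈ 26697.3 m.
Rounding to N decimal places gives at most 0.5 × 10⁻ᴺ degrees of error, i.e. 0.5 × 10⁻ᴺ × 26697.3 m.
Need 0.5 × 26697.3 × 10⁻ᴺ ≤ 0.38 → 10⁻ᴺ ≤ 2.847e-05, so N ≥ 4.55.
At 4 places the error can reach 1.33 m, but 5 places keeps it to 0.133 m.

5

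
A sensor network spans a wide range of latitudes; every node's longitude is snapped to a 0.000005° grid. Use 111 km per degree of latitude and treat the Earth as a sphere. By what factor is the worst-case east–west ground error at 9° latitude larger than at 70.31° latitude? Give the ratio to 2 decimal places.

With a 0.000005° grid the true value lies within half a step, ±0.000005°/2 = ±2.5e-06°, of the stored one.
At 9°: 2.5e-06° × 111000 × cos 9° = 2.5e-06 × 111000 × 0.9877 ≈ 0.27408 m.
Error at 70.31° = 2.5e-06° × 111000 × cos 70.31° ≈ 0.2775 × 0.3369 = 0.093498 m.
Ratio: 0.27408 / 0.093498 = cos 9° / cos 70.31° ≈ 2.9314.

2.93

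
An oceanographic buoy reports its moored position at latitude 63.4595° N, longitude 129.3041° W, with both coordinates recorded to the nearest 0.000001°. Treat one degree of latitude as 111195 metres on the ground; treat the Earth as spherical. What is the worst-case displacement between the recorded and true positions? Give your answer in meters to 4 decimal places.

0.0609 meters

Rounding to 6 decimal places leaves each coordinate within ±5e-07° of the true value.
Latitude error → 5e-07 × 111195 = 0.0555975 m along the meridian.
East–west component at 63.4595°: 5e-07° × 111195 × cos 63.4595° ≈ 5e-07 × 49685.3 ≈ 0.0248426 m.
Worst case both components are at the extreme and orthogonal: √(0.0555975² + 0.0248426²) ≈ 0.0608953 m.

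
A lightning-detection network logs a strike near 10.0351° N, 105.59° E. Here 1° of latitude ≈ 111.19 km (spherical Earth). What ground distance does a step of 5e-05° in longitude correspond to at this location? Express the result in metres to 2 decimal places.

At 10.0351° a degree of longitude is 111190 × cos 10.0351° ≈ 109489 m, so 5e-05° corresponds to 5.47445 m.

5.47 metres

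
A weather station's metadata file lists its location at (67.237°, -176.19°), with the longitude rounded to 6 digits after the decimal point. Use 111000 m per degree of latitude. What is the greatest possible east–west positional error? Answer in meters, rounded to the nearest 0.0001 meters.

0.0215 meters

Rounding to 6 decimal places leaves the longitude within ±5e-07° of the true value.
At latitude 67.237° a degree of longitude spans 111000 m × cos 67.237° = 111000 × 0.3869 ≈ 42948.1 m.
Maximum E–W displacement: 5e-07 × 42948.1 = 0.0214741 m.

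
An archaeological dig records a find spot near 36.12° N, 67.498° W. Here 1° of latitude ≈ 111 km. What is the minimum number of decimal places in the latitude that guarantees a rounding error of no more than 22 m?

One degree of latitude covers 111000 m.
With N decimal places the half-ulp bound is 0.5·10⁻ᴺ°, or 0.5·10⁻ᴺ × 111000 m on the ground.
Need 0.5 × 111000 × 10⁻ᴺ ≤ 22 → 10⁻ᴺ ≤ 3.964e-04, so N ≥ 3.40.
So 4 decimal places suffice (5.55 m); 3 would allow up to 55.5 m.

4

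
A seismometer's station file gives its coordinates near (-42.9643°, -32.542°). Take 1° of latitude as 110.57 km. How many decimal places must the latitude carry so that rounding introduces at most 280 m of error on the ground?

One degree of latitude covers 110570 m.
N decimal places → at most half a unit in the last place, 0.5 × 10⁻ᴺ° = 110570/2 × 10⁻ᴺ m.
Need 0.5 × 110570 × 10⁻ᴺ ≤ 280 → 10⁻ᴺ ≤ 5.065e-03, so N ≥ 2.30.
At 2 places the error can reach 553 m, but 3 places keeps it to 55.3 m.

3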